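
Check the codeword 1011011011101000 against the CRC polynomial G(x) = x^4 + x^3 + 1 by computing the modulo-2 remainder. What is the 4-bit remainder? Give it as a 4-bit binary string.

Modulo-2 division of 1011011011101000 by 11001:
  pos 0: 10110 XOR 11001 = 01111
  pos 1: 11111 XOR 11001 = 00110
  pos 3: 11010 XOR 11001 = 00011
  pos 6: 11111 XOR 11001 = 00110
  pos 8: 11001 XOR 11001 = 00000
Remainder = 0000 (zero — the frame passes the CRC check).

0000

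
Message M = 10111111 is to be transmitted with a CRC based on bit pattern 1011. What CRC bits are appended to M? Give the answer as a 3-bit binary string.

111

Append 3 zeros: 10111111000. Divide by 1011 (XOR where the leading bit is 1):
  pos 0: 1011 XOR 1011 = 0000
  pos 4: 1111 XOR 1011 = 0100
  pos 5: 1000 XOR 1011 = 0011
  pos 7: 1100 XOR 1011 = 0111
Remainder (last 3 bits) = 111. This is the CRC / FCS.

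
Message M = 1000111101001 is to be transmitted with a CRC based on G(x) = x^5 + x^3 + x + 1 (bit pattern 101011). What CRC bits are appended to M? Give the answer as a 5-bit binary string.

11010

Append 5 zeros: 100011110100100000. Divide by 101011 (XOR where the leading bit is 1):
  pos 0: 100011 XOR 101011 = 001000
  pos 2: 100011 XOR 101011 = 001000
  pos 4: 100001 XOR 101011 = 001010
  pos 6: 101000 XOR 101011 = 000011
  pos 10: 111000 XOR 101011 = 010011
  pos 11: 100110 XOR 101011 = 001101
Remainder (last 5 bits) = 11010. This is the CRC / FCS.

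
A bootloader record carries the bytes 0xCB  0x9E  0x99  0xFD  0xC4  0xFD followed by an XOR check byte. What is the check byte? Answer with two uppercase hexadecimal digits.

08

XOR the bytes together:
  start with 0xCB
  0xCB ⊕ 0x9E = 0x55
  0x55 ⊕ 0x99 = 0xCC
  0xCC ⊕ 0xFD = 0x31
  0x31 ⊕ 0xC4 = 0xF5
  0xF5 ⊕ 0xFD = 0x08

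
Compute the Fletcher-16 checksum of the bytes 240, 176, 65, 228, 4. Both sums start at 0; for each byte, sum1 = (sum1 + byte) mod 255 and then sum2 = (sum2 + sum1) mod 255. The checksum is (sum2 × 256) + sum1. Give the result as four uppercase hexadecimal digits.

Running sums (mod 255):
  after byte 0 (240): sum1=240, sum2=240
  after byte 1 (176): sum1=161, sum2=146
  after byte 2 (65): sum1=226, sum2=117
  after byte 3 (228): sum1=199, sum2=61
  after byte 4 (4): sum1=203, sum2=9
Checksum = sum2·256 + sum1 = 9·256 + 203 = 2507 = 0x09CB.

09CB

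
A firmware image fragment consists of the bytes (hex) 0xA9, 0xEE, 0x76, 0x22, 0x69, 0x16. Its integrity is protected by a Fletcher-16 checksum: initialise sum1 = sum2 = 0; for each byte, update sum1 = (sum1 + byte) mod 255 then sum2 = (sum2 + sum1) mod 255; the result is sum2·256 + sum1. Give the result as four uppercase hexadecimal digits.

CDB0

Running sums (mod 255):
  after byte 0 (0xA9): sum1=169, sum2=169
  after byte 1 (0xEE): sum1=152, sum2=66
  after byte 2 (0x76): sum1=15, sum2=81
  after byte 3 (0x22): sum1=49, sum2=130
  after byte 4 (0x69): sum1=154, sum2=29
  after byte 5 (0x16): sum1=176, sum2=205
Checksum = sum2·256 + sum1 = 205·256 + 176 = 52656 = 0xCDB0.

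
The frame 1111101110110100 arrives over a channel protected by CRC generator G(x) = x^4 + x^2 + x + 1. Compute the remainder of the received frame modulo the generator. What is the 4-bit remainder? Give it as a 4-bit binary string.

Modulo-2 division of 1111101110110100 by 10111:
  pos 0: 11111 XOR 10111 = 01000
  pos 1: 10000 XOR 10111 = 00111
  pos 3: 11111 XOR 10111 = 01000
  pos 4: 10001 XOR 10111 = 00110
  pos 6: 11001 XOR 10111 = 01110
  pos 7: 11101 XOR 10111 = 01010
  pos 8: 10100 XOR 10111 = 00011
  pos 11: 11100 XOR 10111 = 01011
Remainder = 1011 (nonzero — an error is detected).

1011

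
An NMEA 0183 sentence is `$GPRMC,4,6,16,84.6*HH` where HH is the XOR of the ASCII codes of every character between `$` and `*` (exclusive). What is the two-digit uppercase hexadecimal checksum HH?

XOR the ASCII codes of the payload characters:
  'G' = 0x47 → acc = 0x47
  'P' = 0x50 → acc = 0x17
  'R' = 0x52 → acc = 0x45
  'M' = 0x4D → acc = 0x08
  'C' = 0x43 → acc = 0x4B
  ',' = 0x2C → acc = 0x67
  '4' = 0x34 → acc = 0x53
  ',' = 0x2C → acc = 0x7F
  '6' = 0x36 → acc = 0x49
  ',' = 0x2C → acc = 0x65
  '1' = 0x31 → acc = 0x54
  '6' = 0x36 → acc = 0x62
  ',' = 0x2C → acc = 0x4E
  '8' = 0x38 → acc = 0x76
  '4' = 0x34 → acc = 0x42
  '.' = 0x2E → acc = 0x6C
  '6' = 0x36 → acc = 0x5A
Checksum = 0x5A.

5A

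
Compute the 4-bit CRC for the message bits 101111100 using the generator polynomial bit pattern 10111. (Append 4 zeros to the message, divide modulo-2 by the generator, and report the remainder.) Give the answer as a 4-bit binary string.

1010

Append 4 zeros: 1011111000000. Divide by 10111 (XOR where the leading bit is 1):
  pos 0: 10111 XOR 10111 = 00000
  pos 5: 11000 XOR 10111 = 01111
  pos 6: 11110 XOR 10111 = 01001
  pos 7: 10010 XOR 10111 = 00101
Remainder (last 4 bits) = 1010. This is the CRC / FCS.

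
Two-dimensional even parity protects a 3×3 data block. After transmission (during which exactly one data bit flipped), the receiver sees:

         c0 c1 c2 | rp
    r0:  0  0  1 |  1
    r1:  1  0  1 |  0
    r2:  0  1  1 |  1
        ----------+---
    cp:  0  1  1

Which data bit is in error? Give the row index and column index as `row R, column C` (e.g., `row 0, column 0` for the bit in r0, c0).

row 2, column 0

Recompute each row's even parity and compare to rp:
  r0: data parity 1, sent rp 1 → ok
  r1: data parity 0, sent rp 0 → ok
  r2: data parity 0, sent rp 1 → mismatch
Recompute each column's even parity and compare to cp:
  c0: data parity 1, sent cp 0 → mismatch
  c1: data parity 1, sent cp 1 → ok
  c2: data parity 1, sent cp 1 → ok
Exactly one row (r2) and one column (c0) fail → the flipped bit is at their intersection.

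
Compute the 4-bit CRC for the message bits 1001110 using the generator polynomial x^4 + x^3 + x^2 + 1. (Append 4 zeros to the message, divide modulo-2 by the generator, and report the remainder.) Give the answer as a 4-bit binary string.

Append 4 zeros: 10011100000. Divide by 11101 (XOR where the leading bit is 1):
  pos 0: 10011 XOR 11101 = 01110
  pos 1: 11101 XOR 11101 = 00000
Remainder (last 4 bits) = 0000. This is the CRC / FCS.

0000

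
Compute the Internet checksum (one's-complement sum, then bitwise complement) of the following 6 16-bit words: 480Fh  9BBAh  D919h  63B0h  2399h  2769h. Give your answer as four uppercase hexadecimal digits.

9469

One's-complement addition (fold any carry out of bit 15 back into bit 0):
  0x480F + 0x9BBA = 0x0E3C9
  0xE3C9 + 0xD919 = 0x1BCE2 → wrap carry → 0xBCE3
  0xBCE3 + 0x63B0 = 0x12093 → wrap carry → 0x2094
  0x2094 + 0x2399 = 0x0442D
  0x442D + 0x2769 = 0x06B96
One's-complement sum = 0x6B96.
Checksum = ~0x6B96 & 0xFFFF = 0x9469.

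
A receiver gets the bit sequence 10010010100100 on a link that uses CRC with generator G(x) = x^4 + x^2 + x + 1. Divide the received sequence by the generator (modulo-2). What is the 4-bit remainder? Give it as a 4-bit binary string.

Modulo-2 division of 10010010100100 by 10111:
  pos 0: 10010 XOR 10111 = 00101
  pos 2: 10101 XOR 10111 = 00010
  pos 5: 10010 XOR 10111 = 00101
  pos 7: 10101 XOR 10111 = 00010
Remainder = 1000 (nonzero — an error is detected).

1000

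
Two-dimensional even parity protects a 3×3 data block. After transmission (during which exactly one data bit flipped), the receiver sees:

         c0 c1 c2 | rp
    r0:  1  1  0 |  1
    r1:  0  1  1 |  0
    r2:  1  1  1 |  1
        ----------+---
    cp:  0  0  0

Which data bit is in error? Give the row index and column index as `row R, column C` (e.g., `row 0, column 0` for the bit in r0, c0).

row 0, column 1

Recompute each row's even parity and compare to rp:
  r0: data parity 0, sent rp 1 → mismatch
  r1: data parity 0, sent rp 0 → ok
  r2: data parity 1, sent rp 1 → ok
Recompute each column's even parity and compare to cp:
  c0: data parity 0, sent cp 0 → ok
  c1: data parity 1, sent cp 0 → mismatch
  c2: data parity 0, sent cp 0 → ok
Exactly one row (r0) and one column (c1) fail → the flipped bit is at their intersection.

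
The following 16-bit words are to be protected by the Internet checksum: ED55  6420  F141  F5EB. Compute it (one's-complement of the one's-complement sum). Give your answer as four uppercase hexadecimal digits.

C75B

One's-complement addition (fold any carry out of bit 15 back into bit 0):
  0xED55 + 0x6420 = 0x15175 → wrap carry → 0x5176
  0x5176 + 0xF141 = 0x142B7 → wrap carry → 0x42B8
  0x42B8 + 0xF5EB = 0x138A3 → wrap carry → 0x38A4
One's-complement sum = 0x38A4.
Checksum = ~0x38A4 & 0xFFFF = 0xC75B.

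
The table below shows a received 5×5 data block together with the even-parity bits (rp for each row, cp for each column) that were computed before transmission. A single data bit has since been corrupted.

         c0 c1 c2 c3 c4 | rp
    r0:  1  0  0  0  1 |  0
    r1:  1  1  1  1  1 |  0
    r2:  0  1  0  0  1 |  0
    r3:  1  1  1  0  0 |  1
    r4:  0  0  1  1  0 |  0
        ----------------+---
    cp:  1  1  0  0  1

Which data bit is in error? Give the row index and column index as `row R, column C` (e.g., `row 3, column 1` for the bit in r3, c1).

Recompute each row's even parity and compare to rp:
  r0: data parity 0, sent rp 0 → ok
  r1: data parity 1, sent rp 0 → mismatch
  r2: data parity 0, sent rp 0 → ok
  r3: data parity 1, sent rp 1 → ok
  r4: data parity 0, sent rp 0 → ok
Recompute each column's even parity and compare to cp:
  c0: data parity 1, sent cp 1 → ok
  c1: data parity 1, sent cp 1 → ok
  c2: data parity 1, sent cp 0 → mismatch
  c3: data parity 0, sent cp 0 → ok
  c4: data parity 1, sent cp 1 → ok
Exactly one row (r1) and one column (c2) fail → the flipped bit is at their intersection.

row 1, column 2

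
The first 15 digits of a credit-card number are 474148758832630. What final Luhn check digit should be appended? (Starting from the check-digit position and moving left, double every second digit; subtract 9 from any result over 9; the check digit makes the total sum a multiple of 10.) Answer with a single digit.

Partial digits right→left: 0 3 6 2 3 8 8 5 7 8 4 1 4 7 4
Double every second digit counting from the check-digit position (so the 1st, 3rd, 5th, ... of the partial from the right).
  doubled (with −9 where >9): 0 3 6 7 5 8 8 8 → sum 45
  kept as-is: 3 2 8 5 8 1 7 → sum 34
Total = 45 + 34 = 79.
Check digit = (10 − (79 mod 10)) mod 10 = 1.

1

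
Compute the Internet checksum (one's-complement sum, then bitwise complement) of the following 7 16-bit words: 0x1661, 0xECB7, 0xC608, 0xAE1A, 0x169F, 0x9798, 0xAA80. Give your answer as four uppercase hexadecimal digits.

300B

One's-complement addition (fold any carry out of bit 15 back into bit 0):
  0x1661 + 0xECB7 = 0x10318 → wrap carry → 0x0319
  0x0319 + 0xC608 = 0x0C921
  0xC921 + 0xAE1A = 0x1773B → wrap carry → 0x773C
  0x773C + 0x169F = 0x08DDB
  0x8DDB + 0x9798 = 0x12573 → wrap carry → 0x2574
  0x2574 + 0xAA80 = 0x0CFF4
One's-complement sum = 0xCFF4.
Checksum = ~0xCFF4 & 0xFFFF = 0x300B.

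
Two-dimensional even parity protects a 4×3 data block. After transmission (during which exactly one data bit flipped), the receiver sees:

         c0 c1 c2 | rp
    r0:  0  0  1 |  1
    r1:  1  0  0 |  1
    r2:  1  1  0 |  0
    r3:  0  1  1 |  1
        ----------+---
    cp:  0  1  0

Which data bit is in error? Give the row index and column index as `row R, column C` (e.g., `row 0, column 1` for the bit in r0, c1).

Recompute each row's even parity and compare to rp:
  r0: data parity 1, sent rp 1 → ok
  r1: data parity 1, sent rp 1 → ok
  r2: data parity 0, sent rp 0 → ok
  r3: data parity 0, sent rp 1 → mismatch
Recompute each column's even parity and compare to cp:
  c0: data parity 0, sent cp 0 → ok
  c1: data parity 0, sent cp 1 → mismatch
  c2: data parity 0, sent cp 0 → ok
Exactly one row (r3) and one column (c1) fail → the flipped bit is at their intersection.

row 3, column 1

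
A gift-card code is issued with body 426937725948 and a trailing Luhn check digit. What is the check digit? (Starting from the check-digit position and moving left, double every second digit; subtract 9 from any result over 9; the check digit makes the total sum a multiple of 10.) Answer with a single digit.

3

Partial digits right→left: 8 4 9 5 2 7 7 3 9 6 2 4
Double every second digit counting from the check-digit position (so the 1st, 3rd, 5th, ... of the partial from the right).
  doubled (with −9 where >9): 7 9 4 5 9 4 → sum 38
  kept as-is: 4 5 7 3 6 4 → sum 29
Total = 38 + 29 = 67.
Check digit = (10 − (67 mod 10)) mod 10 = 3.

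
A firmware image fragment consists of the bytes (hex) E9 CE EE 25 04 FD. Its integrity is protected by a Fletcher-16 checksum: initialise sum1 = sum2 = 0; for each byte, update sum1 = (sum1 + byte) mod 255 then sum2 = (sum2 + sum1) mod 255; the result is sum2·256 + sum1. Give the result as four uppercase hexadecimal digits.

Running sums (mod 255):
  after byte 0 (E9): sum1=233, sum2=233
  after byte 1 (CE): sum1=184, sum2=162
  after byte 2 (EE): sum1=167, sum2=74
  after byte 3 (25): sum1=204, sum2=23
  after byte 4 (04): sum1=208, sum2=231
  after byte 5 (FD): sum1=206, sum2=182
Checksum = sum2·256 + sum1 = 182·256 + 206 = 46798 = 0xB6CE.

B6CE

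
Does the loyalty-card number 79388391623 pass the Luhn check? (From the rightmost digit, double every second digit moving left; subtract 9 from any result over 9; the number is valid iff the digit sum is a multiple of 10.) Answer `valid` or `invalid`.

invalid

From the right, keep odd positions and double even positions (subtract 9 from any doubled value over 9):
  doubled (positions 2,4,...): 4 2 6 7 9 → sum 28
  kept (positions 1,3,...): 3 6 9 8 3 7 → sum 36
Total = 64.
64 mod 10 = 4, so the number is invalid.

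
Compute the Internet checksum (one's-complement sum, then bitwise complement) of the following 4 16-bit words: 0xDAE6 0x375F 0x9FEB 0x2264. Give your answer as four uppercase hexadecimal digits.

2B6A

One's-complement addition (fold any carry out of bit 15 back into bit 0):
  0xDAE6 + 0x375F = 0x11245 → wrap carry → 0x1246
  0x1246 + 0x9FEB = 0x0B231
  0xB231 + 0x2264 = 0x0D495
One's-complement sum = 0xD495.
Checksum = ~0xD495 & 0xFFFF = 0x2B6A.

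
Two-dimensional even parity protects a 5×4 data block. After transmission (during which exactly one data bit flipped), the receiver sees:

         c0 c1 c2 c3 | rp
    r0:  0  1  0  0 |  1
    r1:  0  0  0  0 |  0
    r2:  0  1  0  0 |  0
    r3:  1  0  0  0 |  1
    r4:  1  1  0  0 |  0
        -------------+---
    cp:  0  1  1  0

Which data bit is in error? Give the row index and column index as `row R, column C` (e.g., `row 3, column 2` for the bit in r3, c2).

row 2, column 2

Recompute each row's even parity and compare to rp:
  r0: data parity 1, sent rp 1 → ok
  r1: data parity 0, sent rp 0 → ok
  r2: data parity 1, sent rp 0 → mismatch
  r3: data parity 1, sent rp 1 → ok
  r4: data parity 0, sent rp 0 → ok
Recompute each column's even parity and compare to cp:
  c0: data parity 0, sent cp 0 → ok
  c1: data parity 1, sent cp 1 → ok
  c2: data parity 0, sent cp 1 → mismatch
  c3: data parity 0, sent cp 0 → ok
Exactly one row (r2) and one column (c2) fail → the flipped bit is at their intersection.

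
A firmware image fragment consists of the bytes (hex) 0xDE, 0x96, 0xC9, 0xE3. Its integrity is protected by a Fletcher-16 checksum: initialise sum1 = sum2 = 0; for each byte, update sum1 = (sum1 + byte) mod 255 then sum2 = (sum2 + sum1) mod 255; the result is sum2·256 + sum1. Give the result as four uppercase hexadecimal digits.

Running sums (mod 255):
  after byte 0 (0xDE): sum1=222, sum2=222
  after byte 1 (0x96): sum1=117, sum2=84
  after byte 2 (0xC9): sum1=63, sum2=147
  after byte 3 (0xE3): sum1=35, sum2=182
Checksum = sum2·256 + sum1 = 182·256 + 35 = 46627 = 0xB623.

B623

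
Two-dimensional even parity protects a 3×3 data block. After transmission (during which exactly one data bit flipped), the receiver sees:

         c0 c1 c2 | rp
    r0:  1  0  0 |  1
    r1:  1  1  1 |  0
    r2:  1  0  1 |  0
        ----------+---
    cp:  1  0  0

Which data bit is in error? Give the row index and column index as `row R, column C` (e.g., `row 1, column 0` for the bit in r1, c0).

row 1, column 1

Recompute each row's even parity and compare to rp:
  r0: data parity 1, sent rp 1 → ok
  r1: data parity 1, sent rp 0 → mismatch
  r2: data parity 0, sent rp 0 → ok
Recompute each column's even parity and compare to cp:
  c0: data parity 1, sent cp 1 → ok
  c1: data parity 1, sent cp 0 → mismatch
  c2: data parity 0, sent cp 0 → ok
Exactly one row (r1) and one column (c1) fail → the flipped bit is at their intersection.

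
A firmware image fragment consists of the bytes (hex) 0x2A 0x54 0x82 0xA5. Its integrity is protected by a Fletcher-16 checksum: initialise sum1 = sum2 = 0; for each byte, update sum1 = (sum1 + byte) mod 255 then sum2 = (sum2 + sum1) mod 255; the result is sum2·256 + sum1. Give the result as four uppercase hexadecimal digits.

Running sums (mod 255):
  after byte 0 (0x2A): sum1=42, sum2=42
  after byte 1 (0x54): sum1=126, sum2=168
  after byte 2 (0x82): sum1=1, sum2=169
  after byte 3 (0xA5): sum1=166, sum2=80
Checksum = sum2·256 + sum1 = 80·256 + 166 = 20646 = 0x50A6.

50A6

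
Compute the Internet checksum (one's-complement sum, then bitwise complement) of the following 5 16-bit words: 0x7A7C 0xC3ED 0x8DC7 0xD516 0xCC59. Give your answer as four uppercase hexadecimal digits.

One's-complement addition (fold any carry out of bit 15 back into bit 0):
  0x7A7C + 0xC3ED = 0x13E69 → wrap carry → 0x3E6A
  0x3E6A + 0x8DC7 = 0x0CC31
  0xCC31 + 0xD516 = 0x1A147 → wrap carry → 0xA148
  0xA148 + 0xCC59 = 0x16DA1 → wrap carry → 0x6DA2
One's-complement sum = 0x6DA2.
Checksum = ~0x6DA2 & 0xFFFF = 0x925D.

925D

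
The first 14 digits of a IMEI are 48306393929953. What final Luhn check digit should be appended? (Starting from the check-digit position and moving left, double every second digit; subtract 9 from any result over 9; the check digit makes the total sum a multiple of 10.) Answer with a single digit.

Partial digits right→left: 3 5 9 9 2 9 3 9 3 6 0 3 8 4
Double every second digit counting from the check-digit position (so the 1st, 3rd, 5th, ... of the partial from the right).
  doubled (with −9 where >9): 6 9 4 6 6 0 7 → sum 38
  kept as-is: 5 9 9 9 6 3 4 → sum 45
Total = 38 + 45 = 83.
Check digit = (10 − (83 mod 10)) mod 10 = 7.

7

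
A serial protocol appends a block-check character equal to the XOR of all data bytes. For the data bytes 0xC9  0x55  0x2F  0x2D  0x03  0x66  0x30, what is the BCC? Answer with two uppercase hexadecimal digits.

CB

XOR the bytes together:
  start with 0xC9
  0xC9 ⊕ 0x55 = 0x9C
  0x9C ⊕ 0x2F = 0xB3
  0xB3 ⊕ 0x2D = 0x9E
  0x9E ⊕ 0x03 = 0x9D
  0x9D ⊕ 0x66 = 0xFB
  0xFB ⊕ 0x30 = 0xCB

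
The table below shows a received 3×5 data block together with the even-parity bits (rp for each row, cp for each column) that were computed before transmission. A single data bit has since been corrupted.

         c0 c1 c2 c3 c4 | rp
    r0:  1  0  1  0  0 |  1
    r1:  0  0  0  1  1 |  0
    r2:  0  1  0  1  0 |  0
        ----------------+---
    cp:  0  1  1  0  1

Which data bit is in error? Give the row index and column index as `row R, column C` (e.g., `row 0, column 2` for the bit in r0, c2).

Recompute each row's even parity and compare to rp:
  r0: data parity 0, sent rp 1 → mismatch
  r1: data parity 0, sent rp 0 → ok
  r2: data parity 0, sent rp 0 → ok
Recompute each column's even parity and compare to cp:
  c0: data parity 1, sent cp 0 → mismatch
  c1: data parity 1, sent cp 1 → ok
  c2: data parity 1, sent cp 1 → ok
  c3: data parity 0, sent cp 0 → ok
  c4: data parity 1, sent cp 1 → ok
Exactly one row (r0) and one column (c0) fail → the flipped bit is at their intersection.

row 0, column 0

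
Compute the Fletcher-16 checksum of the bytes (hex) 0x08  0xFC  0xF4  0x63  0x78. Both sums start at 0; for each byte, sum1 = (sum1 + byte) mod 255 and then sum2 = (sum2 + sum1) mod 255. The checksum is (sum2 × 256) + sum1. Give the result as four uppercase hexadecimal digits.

Running sums (mod 255):
  after byte 0 (0x08): sum1=8, sum2=8
  after byte 1 (0xFC): sum1=5, sum2=13
  after byte 2 (0xF4): sum1=249, sum2=7
  after byte 3 (0x63): sum1=93, sum2=100
  after byte 4 (0x78): sum1=213, sum2=58
Checksum = sum2·256 + sum1 = 58·256 + 213 = 15061 = 0x3AD5.

3AD5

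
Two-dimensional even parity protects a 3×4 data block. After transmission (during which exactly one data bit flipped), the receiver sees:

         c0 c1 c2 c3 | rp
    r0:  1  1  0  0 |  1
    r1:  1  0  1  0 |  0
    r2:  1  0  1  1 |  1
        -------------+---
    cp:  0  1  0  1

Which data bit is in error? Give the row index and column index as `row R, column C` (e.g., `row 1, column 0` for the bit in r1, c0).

Recompute each row's even parity and compare to rp:
  r0: data parity 0, sent rp 1 → mismatch
  r1: data parity 0, sent rp 0 → ok
  r2: data parity 1, sent rp 1 → ok
Recompute each column's even parity and compare to cp:
  c0: data parity 1, sent cp 0 → mismatch
  c1: data parity 1, sent cp 1 → ok
  c2: data parity 0, sent cp 0 → ok
  c3: data parity 1, sent cp 1 → ok
Exactly one row (r0) and one column (c0) fail → the flipped bit is at their intersection.

row 0, column 0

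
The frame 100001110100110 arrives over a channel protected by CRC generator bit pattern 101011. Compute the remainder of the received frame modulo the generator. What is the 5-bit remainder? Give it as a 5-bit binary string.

Modulo-2 division of 100001110100110 by 101011:
  pos 0: 100001 XOR 101011 = 001010
  pos 2: 101011 XOR 101011 = 000000
  pos 9: 100110 XOR 101011 = 001101
Remainder = 01101 (nonzero — an error is detected).

01101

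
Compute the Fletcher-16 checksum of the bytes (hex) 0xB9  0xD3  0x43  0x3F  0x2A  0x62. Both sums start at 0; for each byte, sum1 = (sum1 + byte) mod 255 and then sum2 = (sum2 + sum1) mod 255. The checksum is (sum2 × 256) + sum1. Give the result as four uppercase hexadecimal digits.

FE9C

Running sums (mod 255):
  after byte 0 (0xB9): sum1=185, sum2=185
  after byte 1 (0xD3): sum1=141, sum2=71
  after byte 2 (0x43): sum1=208, sum2=24
  after byte 3 (0x3F): sum1=16, sum2=40
  after byte 4 (0x2A): sum1=58, sum2=98
  after byte 5 (0x62): sum1=156, sum2=254
Checksum = sum2·256 + sum1 = 254·256 + 156 = 65180 = 0xFE9C.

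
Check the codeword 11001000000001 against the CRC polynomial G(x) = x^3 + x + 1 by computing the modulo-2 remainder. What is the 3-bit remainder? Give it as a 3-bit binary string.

111

Modulo-2 division of 11001000000001 by 1011:
  pos 0: 1100 XOR 1011 = 0111
  pos 1: 1111 XOR 1011 = 0100
  pos 2: 1000 XOR 1011 = 0011
  pos 4: 1100 XOR 1011 = 0111
  pos 5: 1110 XOR 1011 = 0101
  pos 6: 1010 XOR 1011 = 0001
  pos 9: 1000 XOR 1011 = 0011
Remainder = 111 (nonzero — an error is detected).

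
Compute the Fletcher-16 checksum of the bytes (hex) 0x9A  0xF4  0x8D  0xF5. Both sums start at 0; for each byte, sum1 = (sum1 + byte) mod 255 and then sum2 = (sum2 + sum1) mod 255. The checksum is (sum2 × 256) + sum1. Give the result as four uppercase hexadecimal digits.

Running sums (mod 255):
  after byte 0 (0x9A): sum1=154, sum2=154
  after byte 1 (0xF4): sum1=143, sum2=42
  after byte 2 (0x8D): sum1=29, sum2=71
  after byte 3 (0xF5): sum1=19, sum2=90
Checksum = sum2·256 + sum1 = 90·256 + 19 = 23059 = 0x5A13.

5A13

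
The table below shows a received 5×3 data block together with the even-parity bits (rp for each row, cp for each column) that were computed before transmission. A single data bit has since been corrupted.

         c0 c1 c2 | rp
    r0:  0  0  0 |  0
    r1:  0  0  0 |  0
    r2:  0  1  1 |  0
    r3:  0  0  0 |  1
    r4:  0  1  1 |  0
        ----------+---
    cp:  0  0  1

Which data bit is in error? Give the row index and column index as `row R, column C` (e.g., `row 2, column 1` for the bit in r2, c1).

row 3, column 2

Recompute each row's even parity and compare to rp:
  r0: data parity 0, sent rp 0 → ok
  r1: data parity 0, sent rp 0 → ok
  r2: data parity 0, sent rp 0 → ok
  r3: data parity 0, sent rp 1 → mismatch
  r4: data parity 0, sent rp 0 → ok
Recompute each column's even parity and compare to cp:
  c0: data parity 0, sent cp 0 → ok
  c1: data parity 0, sent cp 0 → ok
  c2: data parity 0, sent cp 1 → mismatch
Exactly one row (r3) and one column (c2) fail → the flipped bit is at their intersection.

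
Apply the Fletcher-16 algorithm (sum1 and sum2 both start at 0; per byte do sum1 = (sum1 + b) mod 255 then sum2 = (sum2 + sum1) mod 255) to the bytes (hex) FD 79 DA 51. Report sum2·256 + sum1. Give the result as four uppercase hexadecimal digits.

6BA3

Running sums (mod 255):
  after byte 0 (FD): sum1=253, sum2=253
  after byte 1 (79): sum1=119, sum2=117
  after byte 2 (DA): sum1=82, sum2=199
  after byte 3 (51): sum1=163, sum2=107
Checksum = sum2·256 + sum1 = 107·256 + 163 = 27555 = 0x6BA3.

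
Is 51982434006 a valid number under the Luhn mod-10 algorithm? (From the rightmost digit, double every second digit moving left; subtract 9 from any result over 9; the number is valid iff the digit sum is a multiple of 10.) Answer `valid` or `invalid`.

From the right, keep odd positions and double even positions (subtract 9 from any doubled value over 9):
  doubled (positions 2,4,...): 0 8 8 7 2 → sum 25
  kept (positions 1,3,...): 6 0 3 2 9 5 → sum 25
Total = 50.
50 mod 10 = 0, so the number is valid.

valid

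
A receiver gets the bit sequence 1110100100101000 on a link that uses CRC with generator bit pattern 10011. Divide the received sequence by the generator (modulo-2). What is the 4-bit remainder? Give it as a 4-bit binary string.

0000

Modulo-2 division of 1110100100101000 by 10011:
  pos 0: 11101 XOR 10011 = 01110
  pos 1: 11100 XOR 10011 = 01111
  pos 2: 11110 XOR 10011 = 01101
  pos 3: 11011 XOR 10011 = 01000
  pos 4: 10000 XOR 10011 = 00011
  pos 7: 11010 XOR 10011 = 01001
  pos 8: 10011 XOR 10011 = 00000
Remainder = 0000 (zero — the frame passes the CRC check).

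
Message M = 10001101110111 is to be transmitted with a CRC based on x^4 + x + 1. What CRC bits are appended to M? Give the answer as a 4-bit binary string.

0111

Append 4 zeros: 100011011101110000. Divide by 10011 (XOR where the leading bit is 1):
  pos 0: 10001 XOR 10011 = 00010
  pos 3: 10101 XOR 10011 = 00110
  pos 5: 11011 XOR 10011 = 01000
  pos 6: 10000 XOR 10011 = 00011
  pos 9: 11111 XOR 10011 = 01100
  pos 10: 11000 XOR 10011 = 01011
  pos 11: 10110 XOR 10011 = 00101
  pos 13: 10100 XOR 10011 = 00111
Remainder (last 4 bits) = 0111. This is the CRC / FCS.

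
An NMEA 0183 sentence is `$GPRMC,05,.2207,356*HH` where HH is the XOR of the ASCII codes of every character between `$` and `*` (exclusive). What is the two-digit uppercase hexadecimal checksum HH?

7B

XOR the ASCII codes of the payload characters:
  'G' = 0x47 → acc = 0x47
  'P' = 0x50 → acc = 0x17
  'R' = 0x52 → acc = 0x45
  'M' = 0x4D → acc = 0x08
  'C' = 0x43 → acc = 0x4B
  ',' = 0x2C → acc = 0x67
  '0' = 0x30 → acc = 0x57
  '5' = 0x35 → acc = 0x62
  ',' = 0x2C → acc = 0x4E
  '.' = 0x2E → acc = 0x60
  '2' = 0x32 → acc = 0x52
  '2' = 0x32 → acc = 0x60
  '0' = 0x30 → acc = 0x50
  '7' = 0x37 → acc = 0x67
  ',' = 0x2C → acc = 0x4B
  '3' = 0x33 → acc = 0x78
  '5' = 0x35 → acc = 0x4D
  '6' = 0x36 → acc = 0x7B
Checksum = 0x7B.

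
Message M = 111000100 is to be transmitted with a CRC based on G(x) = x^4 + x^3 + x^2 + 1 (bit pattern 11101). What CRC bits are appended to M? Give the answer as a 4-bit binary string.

Append 4 zeros: 1110001000000. Divide by 11101 (XOR where the leading bit is 1):
  pos 0: 11100 XOR 11101 = 00001
  pos 4: 10100 XOR 11101 = 01001
  pos 5: 10010 XOR 11101 = 01111
  pos 6: 11110 XOR 11101 = 00011
Remainder (last 4 bits) = 1100. This is the CRC / FCS.

1100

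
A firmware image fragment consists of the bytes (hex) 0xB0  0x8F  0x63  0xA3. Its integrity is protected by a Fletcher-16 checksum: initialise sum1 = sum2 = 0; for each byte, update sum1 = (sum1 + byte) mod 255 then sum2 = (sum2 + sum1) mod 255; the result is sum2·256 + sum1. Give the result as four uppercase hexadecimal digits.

DB47

Running sums (mod 255):
  after byte 0 (0xB0): sum1=176, sum2=176
  after byte 1 (0x8F): sum1=64, sum2=240
  after byte 2 (0x63): sum1=163, sum2=148
  after byte 3 (0xA3): sum1=71, sum2=219
Checksum = sum2·256 + sum1 = 219·256 + 71 = 56135 = 0xDB47.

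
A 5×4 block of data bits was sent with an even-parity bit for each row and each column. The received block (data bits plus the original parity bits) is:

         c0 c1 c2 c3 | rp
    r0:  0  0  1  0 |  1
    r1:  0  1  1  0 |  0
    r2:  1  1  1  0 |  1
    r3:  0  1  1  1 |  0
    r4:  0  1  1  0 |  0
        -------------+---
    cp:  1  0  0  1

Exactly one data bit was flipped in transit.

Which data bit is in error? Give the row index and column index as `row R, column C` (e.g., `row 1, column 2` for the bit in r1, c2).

Recompute each row's even parity and compare to rp:
  r0: data parity 1, sent rp 1 → ok
  r1: data parity 0, sent rp 0 → ok
  r2: data parity 1, sent rp 1 → ok
  r3: data parity 1, sent rp 0 → mismatch
  r4: data parity 0, sent rp 0 → ok
Recompute each column's even parity and compare to cp:
  c0: data parity 1, sent cp 1 → ok
  c1: data parity 0, sent cp 0 → ok
  c2: data parity 1, sent cp 0 → mismatch
  c3: data parity 1, sent cp 1 → ok
Exactly one row (r3) and one column (c2) fail → the flipped bit is at their intersection.

row 3, column 2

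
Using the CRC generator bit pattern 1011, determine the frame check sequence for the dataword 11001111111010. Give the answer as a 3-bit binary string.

000

Append 3 zeros: 11001111111010000. Divide by 1011 (XOR where the leading bit is 1):
  pos 0: 1100 XOR 1011 = 0111
  pos 1: 1111 XOR 1011 = 0100
  pos 2: 1001 XOR 1011 = 0010
  pos 4: 1011 XOR 1011 = 0000
  pos 8: 1110 XOR 1011 = 0101
  pos 9: 1011 XOR 1011 = 0000
Remainder (last 3 bits) = 000. This is the CRC / FCS.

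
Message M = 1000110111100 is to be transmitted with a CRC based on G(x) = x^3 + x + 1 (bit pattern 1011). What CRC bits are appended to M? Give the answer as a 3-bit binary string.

Append 3 zeros: 1000110111100000. Divide by 1011 (XOR where the leading bit is 1):
  pos 0: 1000 XOR 1011 = 0011
  pos 2: 1111 XOR 1011 = 0100
  pos 3: 1000 XOR 1011 = 0011
  pos 5: 1111 XOR 1011 = 0100
  pos 6: 1001 XOR 1011 = 0010
  pos 8: 1010 XOR 1011 = 0001
  pos 11: 1000 XOR 1011 = 0011
Remainder (last 3 bits) = 110. This is the CRC / FCS.

110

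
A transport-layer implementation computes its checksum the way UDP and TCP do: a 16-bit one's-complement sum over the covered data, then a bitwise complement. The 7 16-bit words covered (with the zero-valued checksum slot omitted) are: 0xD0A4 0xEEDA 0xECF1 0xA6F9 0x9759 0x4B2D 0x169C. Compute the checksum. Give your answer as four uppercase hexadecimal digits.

One's-complement addition (fold any carry out of bit 15 back into bit 0):
  0xD0A4 + 0xEEDA = 0x1BF7E → wrap carry → 0xBF7F
  0xBF7F + 0xECF1 = 0x1AC70 → wrap carry → 0xAC71
  0xAC71 + 0xA6F9 = 0x1536A → wrap carry → 0x536B
  0x536B + 0x9759 = 0x0EAC4
  0xEAC4 + 0x4B2D = 0x135F1 → wrap carry → 0x35F2
  0x35F2 + 0x169C = 0x04C8E
One's-complement sum = 0x4C8E.
Checksum = ~0x4C8E & 0xFFFF = 0xB371.

B371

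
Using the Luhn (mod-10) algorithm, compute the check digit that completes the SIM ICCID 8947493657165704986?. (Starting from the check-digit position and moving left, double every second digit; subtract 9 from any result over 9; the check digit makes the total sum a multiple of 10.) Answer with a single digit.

Partial digits right→left: 6 8 9 4 0 7 5 6 1 7 5 6 3 9 4 7 4 9 8
Double every second digit counting from the check-digit position (so the 1st, 3rd, 5th, ... of the partial from the right).
  doubled (with −9 where >9): 3 9 0 1 2 1 6 8 8 7 → sum 45
  kept as-is: 8 4 7 6 7 6 9 7 9 → sum 63
Total = 45 + 63 = 108.
Check digit = (10 − (108 mod 10)) mod 10 = 2.

2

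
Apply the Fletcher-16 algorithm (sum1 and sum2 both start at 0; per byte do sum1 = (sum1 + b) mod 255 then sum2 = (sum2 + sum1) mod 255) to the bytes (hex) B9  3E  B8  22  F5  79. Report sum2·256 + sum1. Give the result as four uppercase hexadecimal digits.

Running sums (mod 255):
  after byte 0 (B9): sum1=185, sum2=185
  after byte 1 (3E): sum1=247, sum2=177
  after byte 2 (B8): sum1=176, sum2=98
  after byte 3 (22): sum1=210, sum2=53
  after byte 4 (F5): sum1=200, sum2=253
  after byte 5 (79): sum1=66, sum2=64
Checksum = sum2·256 + sum1 = 64·256 + 66 = 16450 = 0x4042.

4042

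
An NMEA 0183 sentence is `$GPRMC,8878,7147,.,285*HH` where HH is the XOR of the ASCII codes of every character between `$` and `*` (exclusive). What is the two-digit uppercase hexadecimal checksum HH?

XOR the ASCII codes of the payload characters:
  'G' = 0x47 → acc = 0x47
  'P' = 0x50 → acc = 0x17
  'R' = 0x52 → acc = 0x45
  'M' = 0x4D → acc = 0x08
  'C' = 0x43 → acc = 0x4B
  ',' = 0x2C → acc = 0x67
  '8' = 0x38 → acc = 0x5F
  '8' = 0x38 → acc = 0x67
  '7' = 0x37 → acc = 0x50
  '8' = 0x38 → acc = 0x68
  ',' = 0x2C → acc = 0x44
  '7' = 0x37 → acc = 0x73
  '1' = 0x31 → acc = 0x42
  '4' = 0x34 → acc = 0x76
  '7' = 0x37 → acc = 0x41
  ',' = 0x2C → acc = 0x6D
  '.' = 0x2E → acc = 0x43
  ',' = 0x2C → acc = 0x6F
  '2' = 0x32 → acc = 0x5D
  '8' = 0x38 → acc = 0x65
  '5' = 0x35 → acc = 0x50
Checksum = 0x50.

50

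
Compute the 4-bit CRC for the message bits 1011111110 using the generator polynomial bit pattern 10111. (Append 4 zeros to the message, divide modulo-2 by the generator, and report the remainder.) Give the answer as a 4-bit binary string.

Append 4 zeros: 10111111100000. Divide by 10111 (XOR where the leading bit is 1):
  pos 0: 10111 XOR 10111 = 00000
  pos 5: 11110 XOR 10111 = 01001
  pos 6: 10010 XOR 10111 = 00101
  pos 8: 10100 XOR 10111 = 00011
Remainder (last 4 bits) = 0110. This is the CRC / FCS.

0110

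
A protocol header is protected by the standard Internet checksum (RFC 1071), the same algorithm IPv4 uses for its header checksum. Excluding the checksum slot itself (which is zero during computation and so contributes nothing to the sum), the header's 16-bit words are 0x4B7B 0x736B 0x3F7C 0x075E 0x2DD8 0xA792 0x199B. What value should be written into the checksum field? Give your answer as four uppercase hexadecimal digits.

0B39

One's-complement addition (fold any carry out of bit 15 back into bit 0):
  0x4B7B + 0x736B = 0x0BEE6
  0xBEE6 + 0x3F7C = 0x0FE62
  0xFE62 + 0x075E = 0x105C0 → wrap carry → 0x05C1
  0x05C1 + 0x2DD8 = 0x03399
  0x3399 + 0xA792 = 0x0DB2B
  0xDB2B + 0x199B = 0x0F4C6
One's-complement sum = 0xF4C6.
Checksum = ~0xF4C6 & 0xFFFF = 0x0B39.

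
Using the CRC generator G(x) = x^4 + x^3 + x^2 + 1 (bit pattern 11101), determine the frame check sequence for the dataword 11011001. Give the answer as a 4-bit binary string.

Append 4 zeros: 110110010000. Divide by 11101 (XOR where the leading bit is 1):
  pos 0: 11011 XOR 11101 = 00110
  pos 2: 11000 XOR 11101 = 00101
  pos 4: 10110 XOR 11101 = 01011
  pos 5: 10110 XOR 11101 = 01011
  pos 6: 10110 XOR 11101 = 01011
  pos 7: 10110 XOR 11101 = 01011
Remainder (last 4 bits) = 1011. This is the CRC / FCS.

1011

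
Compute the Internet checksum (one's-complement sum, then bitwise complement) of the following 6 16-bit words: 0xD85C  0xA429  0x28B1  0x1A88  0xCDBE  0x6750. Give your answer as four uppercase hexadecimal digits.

0B31

One's-complement addition (fold any carry out of bit 15 back into bit 0):
  0xD85C + 0xA429 = 0x17C85 → wrap carry → 0x7C86
  0x7C86 + 0x28B1 = 0x0A537
  0xA537 + 0x1A88 = 0x0BFBF
  0xBFBF + 0xCDBE = 0x18D7D → wrap carry → 0x8D7E
  0x8D7E + 0x6750 = 0x0F4CE
One's-complement sum = 0xF4CE.
Checksum = ~0xF4CE & 0xFFFF = 0x0B31.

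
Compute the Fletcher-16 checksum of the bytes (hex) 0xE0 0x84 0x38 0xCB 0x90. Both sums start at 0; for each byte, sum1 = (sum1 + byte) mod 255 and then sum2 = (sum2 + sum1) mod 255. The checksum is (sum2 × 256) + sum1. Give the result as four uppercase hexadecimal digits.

47F9

Running sums (mod 255):
  after byte 0 (0xE0): sum1=224, sum2=224
  after byte 1 (0x84): sum1=101, sum2=70
  after byte 2 (0x38): sum1=157, sum2=227
  after byte 3 (0xCB): sum1=105, sum2=77
  after byte 4 (0x90): sum1=249, sum2=71
Checksum = sum2·256 + sum1 = 71·256 + 249 = 18425 = 0x47F9.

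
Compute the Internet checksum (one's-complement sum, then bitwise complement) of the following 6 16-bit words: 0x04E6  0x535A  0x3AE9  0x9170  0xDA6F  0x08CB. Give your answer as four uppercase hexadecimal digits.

One's-complement addition (fold any carry out of bit 15 back into bit 0):
  0x04E6 + 0x535A = 0x05840
  0x5840 + 0x3AE9 = 0x09329
  0x9329 + 0x9170 = 0x12499 → wrap carry → 0x249A
  0x249A + 0xDA6F = 0x0FF09
  0xFF09 + 0x08CB = 0x107D4 → wrap carry → 0x07D5
One's-complement sum = 0x07D5.
Checksum = ~0x07D5 & 0xFFFF = 0xF82A.

F82A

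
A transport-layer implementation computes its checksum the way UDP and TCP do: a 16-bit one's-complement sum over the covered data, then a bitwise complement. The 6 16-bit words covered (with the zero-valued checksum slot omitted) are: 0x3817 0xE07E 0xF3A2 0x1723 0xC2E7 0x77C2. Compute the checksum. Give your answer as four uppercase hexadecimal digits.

A1F9

One's-complement addition (fold any carry out of bit 15 back into bit 0):
  0x3817 + 0xE07E = 0x11895 → wrap carry → 0x1896
  0x1896 + 0xF3A2 = 0x10C38 → wrap carry → 0x0C39
  0x0C39 + 0x1723 = 0x0235C
  0x235C + 0xC2E7 = 0x0E643
  0xE643 + 0x77C2 = 0x15E05 → wrap carry → 0x5E06
One's-complement sum = 0x5E06.
Checksum = ~0x5E06 & 0xFFFF = 0xA1F9.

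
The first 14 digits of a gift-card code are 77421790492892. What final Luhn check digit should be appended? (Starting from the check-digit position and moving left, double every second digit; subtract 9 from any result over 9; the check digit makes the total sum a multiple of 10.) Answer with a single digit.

0

Partial digits right→left: 2 9 8 2 9 4 0 9 7 1 2 4 7 7
Double every second digit counting from the check-digit position (so the 1st, 3rd, 5th, ... of the partial from the right).
  doubled (with −9 where >9): 4 7 9 0 5 4 5 → sum 34
  kept as-is: 9 2 4 9 1 4 7 → sum 36
Total = 34 + 36 = 70.
Check digit = (10 − (70 mod 10)) mod 10 = 0.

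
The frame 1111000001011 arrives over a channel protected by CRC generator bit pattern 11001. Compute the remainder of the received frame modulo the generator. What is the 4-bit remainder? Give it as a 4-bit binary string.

1010

Modulo-2 division of 1111000001011 by 11001:
  pos 0: 11110 XOR 11001 = 00111
  pos 2: 11100 XOR 11001 = 00101
  pos 4: 10100 XOR 11001 = 01101
  pos 5: 11011 XOR 11001 = 00010
  pos 8: 10011 XOR 11001 = 01010
Remainder = 1010 (nonzero — an error is detected).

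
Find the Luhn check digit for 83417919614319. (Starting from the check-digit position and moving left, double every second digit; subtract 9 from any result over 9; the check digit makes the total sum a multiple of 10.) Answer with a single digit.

6

Partial digits right→left: 9 1 3 4 1 6 9 1 9 7 1 4 3 8
Double every second digit counting from the check-digit position (so the 1st, 3rd, 5th, ... of the partial from the right).
  doubled (with −9 where >9): 9 6 2 9 9 2 6 → sum 43
  kept as-is: 1 4 6 1 7 4 8 → sum 31
Total = 43 + 31 = 74.
Check digit = (10 − (74 mod 10)) mod 10 = 6.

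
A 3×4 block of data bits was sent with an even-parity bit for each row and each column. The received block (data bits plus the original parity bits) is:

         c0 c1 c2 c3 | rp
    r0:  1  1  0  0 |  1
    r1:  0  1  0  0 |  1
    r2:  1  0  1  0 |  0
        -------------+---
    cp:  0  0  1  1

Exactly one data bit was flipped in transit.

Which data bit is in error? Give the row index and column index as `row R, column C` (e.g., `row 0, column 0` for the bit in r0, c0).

Recompute each row's even parity and compare to rp:
  r0: data parity 0, sent rp 1 → mismatch
  r1: data parity 1, sent rp 1 → ok
  r2: data parity 0, sent rp 0 → ok
Recompute each column's even parity and compare to cp:
  c0: data parity 0, sent cp 0 → ok
  c1: data parity 0, sent cp 0 → ok
  c2: data parity 1, sent cp 1 → ok
  c3: data parity 0, sent cp 1 → mismatch
Exactly one row (r0) and one column (c3) fail → the flipped bit is at their intersection.

row 0, column 3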